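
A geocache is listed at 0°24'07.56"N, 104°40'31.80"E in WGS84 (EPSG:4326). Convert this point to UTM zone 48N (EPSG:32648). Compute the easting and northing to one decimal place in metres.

E 463892.0 m, N 44444.9 m

Zone 48 central meridian λ₀ = 6×48 − 183 = 105°; Δλ = -0.3245°.
Transverse Mercator on WGS84 with k₀ = 0.9996 gives E = 463891.963 m, N = 44444.856 m.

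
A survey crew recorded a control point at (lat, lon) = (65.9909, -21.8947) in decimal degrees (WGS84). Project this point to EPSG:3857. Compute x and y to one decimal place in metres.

Web Mercator is spherical with R = a = 6378137 m.
x = R·λ = 6378137 × -0.382134604 = -2437306.855 m.
y = R·ln tan(π/4 + φ/2) = 6378137 × 1.548156737 = 9874355.767 m.

x -2437306.9 m, y 9874355.8 m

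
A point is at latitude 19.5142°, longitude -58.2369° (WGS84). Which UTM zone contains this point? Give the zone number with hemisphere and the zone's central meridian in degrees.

UTM zone = ⌊(λ + 180)/6⌋ + 1; -58.2369° ∈ [-60°, -54°) → zone 21.
Hemisphere: N (φ ≥ 0).
Central meridian λ₀ = 6×21 − 183 = -57°.

Zone 21N, central meridian -57°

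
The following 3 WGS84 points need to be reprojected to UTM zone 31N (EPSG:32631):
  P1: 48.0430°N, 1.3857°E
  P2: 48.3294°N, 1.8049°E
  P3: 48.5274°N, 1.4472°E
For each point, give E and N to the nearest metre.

UTM zone 31N: λ₀ = 3°, k₀ = 0.9996.
P1 (48.0430°, 1.3857°) → (379682.250, 5322340.130) m.
P2 (48.3294°, 1.8049°) → (411420.641, 5353602.838) m.
P3 (48.5274°, 1.4472°) → (385355.332, 5376085.390) m.

P1: E 379682 m, N 5322340 m; P2: E 411421 m, N 5353603 m; P3: E 385355 m, N 5376085 m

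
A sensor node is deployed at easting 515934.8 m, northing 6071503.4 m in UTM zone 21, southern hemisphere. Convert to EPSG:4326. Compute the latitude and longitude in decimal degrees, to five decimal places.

lat -35.49990°, lon -56.82430°

Zone 21S: λ₀ = -57°, k₀ = 0.9996, false easting 500000 m, false northing 10000000 m.
Meridian distance M = (N − FN)/k₀ = -3930068.6 m.
Inverse transverse Mercator on WGS84 gives φ = -35.49990042°, λ = -56.82430006°.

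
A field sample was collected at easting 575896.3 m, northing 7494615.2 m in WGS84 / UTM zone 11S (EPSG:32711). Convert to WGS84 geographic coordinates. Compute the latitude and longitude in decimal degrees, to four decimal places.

Zone 11S: λ₀ = -117°, k₀ = 0.9996, false easting 500000 m, false northing 10000000 m.
Meridian distance M = (N − FN)/k₀ = -2506387.4 m.
Inverse transverse Mercator on WGS84 gives φ = -22.65379993°, λ = -116.26129976°.

lat -22.6538°, lon -116.2613°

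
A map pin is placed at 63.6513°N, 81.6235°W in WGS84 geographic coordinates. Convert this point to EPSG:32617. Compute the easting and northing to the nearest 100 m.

E 469100 m, N 7058300 m

Zone 17 central meridian λ₀ = 6×17 − 183 = -81°; Δλ = -0.6235°.
Transverse Mercator on WGS84 with k₀ = 0.9996 gives E = 469124.159 m, N = 7058309.051 m.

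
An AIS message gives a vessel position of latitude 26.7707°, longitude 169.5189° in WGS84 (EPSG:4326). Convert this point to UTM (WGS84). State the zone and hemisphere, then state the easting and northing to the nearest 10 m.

Longitude 169.5189° lies in the 6° band [168°, 174°), giving zone 59; latitude is north of the equator, so 59N.
Zone 59 central meridian λ₀ = 6×59 − 183 = 171°; Δλ = -1.4811°.
Transverse Mercator on WGS84 with k₀ = 0.9996 gives E = 352745.693 m, N = 2961895.968 m.

Zone 59N: E 352750 m, N 2961900 m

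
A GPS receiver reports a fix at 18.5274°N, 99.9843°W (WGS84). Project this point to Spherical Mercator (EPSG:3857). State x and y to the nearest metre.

Web Mercator is spherical with R = a = 6378137 m.
x = R·λ = 6378137 × -1.745055235 = -11130201.363 m.
y = R·ln tan(π/4 + φ/2) = 6378137 × 0.329151469 = 2099373.160 m.

x -11130201 m, y 2099373 m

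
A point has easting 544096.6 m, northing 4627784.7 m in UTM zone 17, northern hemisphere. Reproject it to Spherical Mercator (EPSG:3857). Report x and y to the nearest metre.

Unproject from UTM 17N (λ₀ = -81°) → φ = 41.80069991°, λ = -80.46919962°.
Web Mercator (R = 6378137 m): x = -8957790.326 m, y = 5131171.852 m.

x -8957790 m, y 5131172 m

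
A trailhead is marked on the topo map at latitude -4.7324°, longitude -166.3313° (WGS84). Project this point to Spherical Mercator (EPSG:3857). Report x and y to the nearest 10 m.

Web Mercator is spherical with R = a = 6378137 m.
x = R·λ = 6378137 × -2.903028834 = -18515915.619 m.
y = R·ln tan(π/4 + φ/2) = 6378137 × -0.082690035 = -527408.371 m.

x -18515920 m, y -527410 m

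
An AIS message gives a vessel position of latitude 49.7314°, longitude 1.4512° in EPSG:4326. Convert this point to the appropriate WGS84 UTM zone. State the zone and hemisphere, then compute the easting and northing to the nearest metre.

Zone 31N: E 388387 m, N 5509918 m

Longitude 1.4512° lies in the 6° band [0°, 6°), giving zone 31; latitude is north of the equator, so 31N.
Zone 31 central meridian λ₀ = 6×31 − 183 = 3°; Δλ = -1.5488°.
Transverse Mercator on WGS84 with k₀ = 0.9996 gives E = 388387.076 m, N = 5509918.403 m.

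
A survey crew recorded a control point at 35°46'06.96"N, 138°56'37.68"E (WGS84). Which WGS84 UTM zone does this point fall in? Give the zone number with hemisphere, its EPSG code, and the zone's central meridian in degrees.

Zone 54N (EPSG:32654), central meridian 141°

UTM zone = ⌊(λ + 180)/6⌋ + 1; 138.9438° ∈ [138°, 144°) → zone 54.
Hemisphere: N (φ ≥ 0).
Central meridian λ₀ = 6×54 − 183 = 141°.
EPSG code: 32654.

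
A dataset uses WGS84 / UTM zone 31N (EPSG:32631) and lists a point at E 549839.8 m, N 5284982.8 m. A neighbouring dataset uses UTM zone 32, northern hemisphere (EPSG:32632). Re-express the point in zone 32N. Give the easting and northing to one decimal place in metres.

UTM 31N → geographic: φ = 47.71630041°, λ = 3.66450051°.
UTM 32N (λ₀ = 9°) forward: E = 99873.296 m, N = 5298571.196 m.

E 99873.3 m, N 5298571.2 m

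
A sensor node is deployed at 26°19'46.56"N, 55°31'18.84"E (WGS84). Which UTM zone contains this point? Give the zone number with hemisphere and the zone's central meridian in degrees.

Zone 40N, central meridian 57°

UTM zone = ⌊(λ + 180)/6⌋ + 1; 55.5219° ∈ [54°, 60°) → zone 40.
Hemisphere: N (φ ≥ 0).
Central meridian λ₀ = 6×40 − 183 = 57°.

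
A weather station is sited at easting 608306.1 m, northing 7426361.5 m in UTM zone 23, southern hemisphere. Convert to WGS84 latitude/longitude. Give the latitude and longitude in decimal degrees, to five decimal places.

Zone 23S: λ₀ = -45°, k₀ = 0.9996, false easting 500000 m, false northing 10000000 m.
Meridian distance M = (N − FN)/k₀ = -2574668.4 m.
Inverse transverse Mercator on WGS84 gives φ = -23.26849968°, λ = -43.94110036°.

lat -23.26850°, lon -43.94110°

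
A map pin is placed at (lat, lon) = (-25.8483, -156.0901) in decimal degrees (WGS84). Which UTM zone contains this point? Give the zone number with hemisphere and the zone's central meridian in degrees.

UTM zone = ⌊(λ + 180)/6⌋ + 1; -156.0901° ∈ [-162°, -156°) → zone 4.
Hemisphere: S (φ < 0).
Central meridian λ₀ = 6×4 − 183 = -159°.

Zone 4S, central meridian -159°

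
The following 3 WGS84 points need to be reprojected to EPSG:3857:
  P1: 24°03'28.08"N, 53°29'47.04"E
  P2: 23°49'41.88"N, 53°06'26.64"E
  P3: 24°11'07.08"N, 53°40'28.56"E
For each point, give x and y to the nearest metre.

P1: x 5955192 m, y 2760453 m; P2: x 5911889 m, y 2732500 m; P3: x 5975029 m, y 2776004 m

Web Mercator: x = R·λ, y = R·ln tan(π/4+φ/2), R = 6378137 m.
P1 (24.0578°, 53.4964°) → (5955192.007, 2760452.874) m.
P2 (23.8283°, 53.1074°) → (5911888.725, 2732499.631) m.
P3 (24.1853°, 53.6746°) → (5975029.141, 2776004.032) m.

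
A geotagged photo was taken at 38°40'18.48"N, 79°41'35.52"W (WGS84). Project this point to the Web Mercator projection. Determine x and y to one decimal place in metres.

Web Mercator is spherical with R = a = 6378137 m.
x = R·λ = 6378137 × -1.390908731 = -8871406.444 m.
y = R·ln tan(π/4 + φ/2) = 6378137 × 0.732936307 = 4674768.181 m.

x -8871406.4 m, y 4674768.2 m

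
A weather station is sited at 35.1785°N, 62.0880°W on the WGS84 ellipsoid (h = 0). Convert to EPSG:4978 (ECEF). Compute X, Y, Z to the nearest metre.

X 2443112 m, Y -4611899 m, Z 3654071 m

WGS84: a = 6378137 m, e² = 0.006694380; N(φ) = a/√(1−e²sin²φ) = 6385234.953 m.
X = (N+h)·cosφ·cosλ = 2443111.766 m; Y = (N+h)·cosφ·sinλ = -4611899.198 m; Z = (N(1−e²)+h)·sinφ = 3654071.009 m.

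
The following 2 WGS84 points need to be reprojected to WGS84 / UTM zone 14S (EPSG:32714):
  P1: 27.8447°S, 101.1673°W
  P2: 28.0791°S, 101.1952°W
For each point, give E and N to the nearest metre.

P1: E 286572 m, N 6918115 m; P2: E 284291 m, N 6892090 m

UTM zone 14S: λ₀ = -99°, k₀ = 0.9996.
P1 (-27.8447°, -101.1673°) → (286571.977, 6918114.818) m.
P2 (-28.0791°, -101.1952°) → (284290.610, 6892089.625) m.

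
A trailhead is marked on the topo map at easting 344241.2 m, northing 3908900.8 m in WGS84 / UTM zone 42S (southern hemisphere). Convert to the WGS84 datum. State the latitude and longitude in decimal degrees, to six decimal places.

lat -54.942500°, lon 66.568299°

Zone 42S: λ₀ = 69°, k₀ = 0.9996, false easting 500000 m, false northing 10000000 m.
Meridian distance M = (N − FN)/k₀ = -6093536.6 m.
Inverse transverse Mercator on WGS84 gives φ = -54.94249983°, λ = 66.56829946°.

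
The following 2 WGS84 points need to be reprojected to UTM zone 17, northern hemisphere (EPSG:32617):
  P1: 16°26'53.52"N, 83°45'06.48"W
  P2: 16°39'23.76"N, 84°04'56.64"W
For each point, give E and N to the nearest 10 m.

P1: E 206150 m, N 1820510 m; P2: E 171170 m, N 1844100 m

UTM zone 17N: λ₀ = -81°, k₀ = 0.9996.
P1 (16.4482°, -83.7518°) → (206150.366, 1820512.946) m.
P2 (16.6566°, -84.0824°) → (171174.249, 1844104.121) m.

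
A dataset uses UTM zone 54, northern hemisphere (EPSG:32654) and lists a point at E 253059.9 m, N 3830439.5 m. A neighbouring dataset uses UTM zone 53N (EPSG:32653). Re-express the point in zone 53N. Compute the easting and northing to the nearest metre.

E 803405 m, N 3832119 m

UTM 54N → geographic: φ = 34.58610009°, λ = 138.30769963°.
UTM 53N (λ₀ = 135°) forward: E = 803405.418 m, N = 3832119.321 m.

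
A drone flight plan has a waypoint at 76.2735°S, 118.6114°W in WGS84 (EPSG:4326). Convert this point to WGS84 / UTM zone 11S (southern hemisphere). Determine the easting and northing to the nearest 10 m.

E 457320 m, N 1533710 m

Zone 11 central meridian λ₀ = 6×11 − 183 = -117°; Δλ = -1.6114°.
Transverse Mercator on WGS84 with k₀ = 0.9996 gives E = 457322.301 m, N = 1533713.220 m.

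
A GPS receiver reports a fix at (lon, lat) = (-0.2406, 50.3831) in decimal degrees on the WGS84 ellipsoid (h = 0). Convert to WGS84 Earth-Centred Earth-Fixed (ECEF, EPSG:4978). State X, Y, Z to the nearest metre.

WGS84: a = 6378137 m, e² = 0.006694380; N(φ) = a/√(1−e²sin²φ) = 6390843.288 m.
X = (N+h)·cosφ·cosλ = 4075093.173 m; Y = (N+h)·cosφ·sinλ = -17112.485 m; Z = (N(1−e²)+h)·sinφ = 4890070.980 m.

X 4075093 m, Y -17112 m, Z 4890071 m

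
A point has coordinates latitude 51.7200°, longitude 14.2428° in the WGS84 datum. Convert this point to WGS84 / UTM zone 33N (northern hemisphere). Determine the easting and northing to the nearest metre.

E 447694 m, N 5730168 m

Zone 33 central meridian λ₀ = 6×33 − 183 = 15°; Δλ = -0.7572°.
Transverse Mercator on WGS84 with k₀ = 0.9996 gives E = 447694.469 m, N = 5730167.881 m.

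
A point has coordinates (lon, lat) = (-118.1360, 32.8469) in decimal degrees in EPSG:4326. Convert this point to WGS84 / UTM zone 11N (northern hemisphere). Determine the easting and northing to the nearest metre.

E 393694 m, N 3634886 m

Zone 11 central meridian λ₀ = 6×11 − 183 = -117°; Δλ = -1.1360°.
Transverse Mercator on WGS84 with k₀ = 0.9996 gives E = 393693.823 m, N = 3634886.128 m.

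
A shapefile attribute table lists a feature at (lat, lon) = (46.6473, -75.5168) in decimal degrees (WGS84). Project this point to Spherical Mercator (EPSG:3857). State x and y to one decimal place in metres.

x -8406491.7 m, y 5884693.3 m

Web Mercator is spherical with R = a = 6378137 m.
x = R·λ = 6378137 × -1.318016801 = -8406491.722 m.
y = R·ln tan(π/4 + φ/2) = 6378137 × 0.922635133 = 5884693.279 m.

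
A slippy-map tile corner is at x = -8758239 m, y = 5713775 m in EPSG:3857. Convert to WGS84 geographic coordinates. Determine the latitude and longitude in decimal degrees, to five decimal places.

lat 45.58300°, lon -78.67660°

R = 6378137 m. λ = x/R = -78.67659956°.
φ = 2·arctan(exp(y/R)) − 90° = 2·arctan(2.44939) − 90° = 45.58300220°.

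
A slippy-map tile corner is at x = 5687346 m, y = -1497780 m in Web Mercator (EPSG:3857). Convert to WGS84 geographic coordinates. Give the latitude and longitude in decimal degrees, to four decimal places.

R = 6378137 m. λ = x/R = 51.09029838°.
φ = 2·arctan(exp(y/R)) − 90° = 2·arctan(0.79070) − 90° = -13.33280332°.

lat -13.3328°, lon 51.0903°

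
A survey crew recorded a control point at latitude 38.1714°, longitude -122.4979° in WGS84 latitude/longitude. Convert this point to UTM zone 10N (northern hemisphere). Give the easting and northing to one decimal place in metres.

Zone 10 central meridian λ₀ = 6×10 − 183 = -123°; Δλ = +0.5021°.
Transverse Mercator on WGS84 with k₀ = 0.9996 gives E = 543980.373 m, N = 4224951.582 m.

E 543980.4 m, N 4224951.6 m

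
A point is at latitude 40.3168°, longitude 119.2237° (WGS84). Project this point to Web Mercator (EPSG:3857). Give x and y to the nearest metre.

Web Mercator is spherical with R = a = 6378137 m.
x = R·λ = 6378137 × 2.080846111 = 13271921.574 m.
y = R·ln tan(π/4 + φ/2) = 6378137 × 0.770144347 = 4912086.154 m.

x 13271922 m, y 4912086 m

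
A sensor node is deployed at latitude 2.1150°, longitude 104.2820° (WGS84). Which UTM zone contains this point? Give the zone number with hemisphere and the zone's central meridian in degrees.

Zone 48N, central meridian 105°

UTM zone = ⌊(λ + 180)/6⌋ + 1; 104.2820° ∈ [102°, 108°) → zone 48.
Hemisphere: N (φ ≥ 0).
Central meridian λ₀ = 6×48 − 183 = 105°.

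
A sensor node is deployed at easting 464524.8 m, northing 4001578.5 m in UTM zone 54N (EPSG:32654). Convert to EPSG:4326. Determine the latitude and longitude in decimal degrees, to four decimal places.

Zone 54N: λ₀ = 141°, k₀ = 0.9996, false easting 500000 m.
Meridian distance M = (N − FN)/k₀ = 4003179.8 m.
Inverse transverse Mercator on WGS84 gives φ = 36.15829991°, λ = 140.60560049°.

lat 36.1583°, lon 140.6056°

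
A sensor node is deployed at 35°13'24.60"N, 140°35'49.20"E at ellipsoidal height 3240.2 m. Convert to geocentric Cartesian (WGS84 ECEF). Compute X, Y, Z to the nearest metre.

WGS84: a = 6378137 m, e² = 0.006694380; N(φ) = a/√(1−e²sin²φ) = 6385250.802 m.
X = (N+h)·cosφ·cosλ = -4032577.790 m; Y = (N+h)·cosφ·sinλ = 3312750.364 m; Z = (N(1−e²)+h)·sinφ = 3660019.389 m.

X -4032578 m, Y 3312750 m, Z 3660019 m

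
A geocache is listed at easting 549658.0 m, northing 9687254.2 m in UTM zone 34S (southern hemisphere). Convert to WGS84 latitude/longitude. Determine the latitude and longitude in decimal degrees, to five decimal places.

lat -2.82940°, lon 21.44680°

Zone 34S: λ₀ = 21°, k₀ = 0.9996, false easting 500000 m, false northing 10000000 m.
Meridian distance M = (N − FN)/k₀ = -312870.9 m.
Inverse transverse Mercator on WGS84 gives φ = -2.82939980°, λ = 21.44680041°.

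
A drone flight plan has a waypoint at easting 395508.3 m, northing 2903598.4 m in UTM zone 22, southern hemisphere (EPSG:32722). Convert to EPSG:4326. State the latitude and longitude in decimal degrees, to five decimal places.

lat -63.97880°, lon -53.13500°

Zone 22S: λ₀ = -51°, k₀ = 0.9996, false easting 500000 m, false northing 10000000 m.
Meridian distance M = (N − FN)/k₀ = -7099241.3 m.
Inverse transverse Mercator on WGS84 gives φ = -63.97880044°, λ = -53.13499961°.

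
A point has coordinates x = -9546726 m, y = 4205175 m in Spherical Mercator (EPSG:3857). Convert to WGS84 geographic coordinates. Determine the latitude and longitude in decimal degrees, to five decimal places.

R = 6378137 m. λ = x/R = -85.75969879°.
φ = 2·arctan(exp(y/R)) − 90° = 2·arctan(1.93346) − 90° = 35.30329873°.

lat 35.30330°, lon -85.75970°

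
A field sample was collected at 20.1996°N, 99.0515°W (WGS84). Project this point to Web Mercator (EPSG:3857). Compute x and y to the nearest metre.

x -11026363 m, y 2296691 m

Web Mercator is spherical with R = a = 6378137 m.
x = R·λ = 6378137 × -1.728774804 = -11026362.542 m.
y = R·ln tan(π/4 + φ/2) = 6378137 × 0.360088116 = 2296691.338 m.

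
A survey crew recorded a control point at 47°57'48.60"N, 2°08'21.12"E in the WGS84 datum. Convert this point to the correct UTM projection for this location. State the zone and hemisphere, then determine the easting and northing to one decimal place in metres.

Zone 31N: E 435743.2 m, N 5312601.9 m

Longitude 2.1392° lies in the 6° band [0°, 6°), giving zone 31; latitude is north of the equator, so 31N.
Zone 31 central meridian λ₀ = 6×31 − 183 = 3°; Δλ = -0.8608°.
Transverse Mercator on WGS84 with k₀ = 0.9996 gives E = 435743.156 m, N = 5312601.930 m.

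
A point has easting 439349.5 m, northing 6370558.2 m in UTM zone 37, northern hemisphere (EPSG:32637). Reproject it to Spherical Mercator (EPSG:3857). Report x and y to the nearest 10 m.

x 4228880 m, y 7857540 m

Unproject from UTM 37N (λ₀ = 39°) → φ = 57.47360017°, λ = 37.98869980°.
Web Mercator (R = 6378137 m): x = 4228882.718 m, y = 7857540.884 m.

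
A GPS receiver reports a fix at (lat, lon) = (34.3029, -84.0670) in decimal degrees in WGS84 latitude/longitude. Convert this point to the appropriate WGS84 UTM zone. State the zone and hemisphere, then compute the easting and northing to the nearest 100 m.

Longitude -84.0670° lies in the 6° band [-90°, -84°), giving zone 16; latitude is north of the equator, so 16N.
Zone 16 central meridian λ₀ = 6×16 − 183 = -87°; Δλ = +2.9330°.
Transverse Mercator on WGS84 with k₀ = 0.9996 gives E = 769934.368 m, N = 3799637.501 m.

Zone 16N: E 769900 m, N 3799600 m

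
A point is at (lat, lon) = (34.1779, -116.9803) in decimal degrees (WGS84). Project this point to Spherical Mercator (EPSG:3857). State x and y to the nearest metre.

x -13022187 m, y 4052715 m

Web Mercator is spherical with R = a = 6378137 m.
x = R·λ = 6378137 × -2.041691395 = -13022187.429 m.
y = R·ln tan(π/4 + φ/2) = 6378137 × 0.635407289 = 4052714.737 m.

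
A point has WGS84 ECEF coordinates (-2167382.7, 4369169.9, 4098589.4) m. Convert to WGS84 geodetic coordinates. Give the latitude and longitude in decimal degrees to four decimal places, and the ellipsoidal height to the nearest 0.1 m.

lat 40.2318°, lon 116.3843°, h 1425.4 m

λ = atan2(Y, X) = 116.38429964°; p = √(X²+Y²) = 4877211.6 m.
Bowring's method on WGS84 (a = 6378137 m, b = 6356752.314 m) gives φ = 40.23180016°, h = 1425.368 m.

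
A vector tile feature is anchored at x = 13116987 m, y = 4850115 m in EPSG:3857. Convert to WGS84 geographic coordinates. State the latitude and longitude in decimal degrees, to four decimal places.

lat 39.8910°, lon 117.8319°

R = 6378137 m. λ = x/R = 117.83189904°.
φ = 2·arctan(exp(y/R)) − 90° = 2·arctan(2.13919) − 90° = 39.89099782°.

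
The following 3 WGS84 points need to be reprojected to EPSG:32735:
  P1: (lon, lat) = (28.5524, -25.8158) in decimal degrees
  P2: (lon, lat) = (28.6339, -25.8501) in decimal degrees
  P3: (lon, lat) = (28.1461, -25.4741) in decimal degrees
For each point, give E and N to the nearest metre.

UTM zone 35S: λ₀ = 27°, k₀ = 0.9996.
P1 (-25.8158°, 28.5524°) → (655613.959, 7143796.687) m.
P2 (-25.8501°, 28.6339°) → (663737.716, 7139898.334) m.
P3 (-25.4741°, 28.1461°) → (615209.757, 7182058.509) m.

P1: E 655614 m, N 7143797 m; P2: E 663738 m, N 7139898 m; P3: E 615210 m, N 7182059 m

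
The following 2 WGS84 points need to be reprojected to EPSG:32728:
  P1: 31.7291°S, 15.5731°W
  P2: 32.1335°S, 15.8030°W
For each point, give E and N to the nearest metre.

P1: E 445709 m, N 6489448 m; P2: E 424261 m, N 6444484 m

UTM zone 28S: λ₀ = -15°, k₀ = 0.9996.
P1 (-31.7291°, -15.5731°) → (445708.681, 6489448.088) m.
P2 (-32.1335°, -15.8030°) → (424261.377, 6444484.375) m.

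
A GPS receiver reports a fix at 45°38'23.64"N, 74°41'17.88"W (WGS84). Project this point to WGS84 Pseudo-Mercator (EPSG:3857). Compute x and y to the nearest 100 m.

Web Mercator is spherical with R = a = 6378137 m.
x = R·λ = 6378137 × -1.303556748 = -8314263.524 m.
y = R·ln tan(π/4 + φ/2) = 6378137 × 0.897257230 = 5722829.538 m.

x -8314300 m, y 5722800 m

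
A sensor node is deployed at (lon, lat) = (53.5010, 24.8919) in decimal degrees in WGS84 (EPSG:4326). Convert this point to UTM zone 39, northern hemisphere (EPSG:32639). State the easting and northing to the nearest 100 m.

Zone 39 central meridian λ₀ = 6×39 − 183 = 51°; Δλ = +2.5010°.
Transverse Mercator on WGS84 with k₀ = 0.9996 gives E = 752647.715 m, N = 2755299.999 m.

E 752600 m, N 2755300 m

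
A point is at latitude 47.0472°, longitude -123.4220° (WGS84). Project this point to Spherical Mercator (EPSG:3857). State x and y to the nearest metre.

Web Mercator is spherical with R = a = 6378137 m.
x = R·λ = 6378137 × -2.154120269 = -13739274.193 m.
y = R·ln tan(π/4 + φ/2) = 6378137 × 0.932840063 = 5949781.720 m.

x -13739274 m, y 5949782 m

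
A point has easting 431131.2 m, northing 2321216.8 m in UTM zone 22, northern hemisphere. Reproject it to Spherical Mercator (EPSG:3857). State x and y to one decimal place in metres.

x -5751054.3 m, y 2390722.0 m

Unproject from UTM 22N (λ₀ = -51°) → φ = 20.99030033°, λ = -51.66259973°.
Web Mercator (R = 6378137 m): x = -5751054.295 m, y = 2390722.043 m.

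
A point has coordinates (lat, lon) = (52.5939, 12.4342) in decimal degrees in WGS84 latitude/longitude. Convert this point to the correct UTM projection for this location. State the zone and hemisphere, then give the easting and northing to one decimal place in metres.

Longitude 12.4342° lies in the 6° band [12°, 18°), giving zone 33; latitude is north of the equator, so 33N.
Zone 33 central meridian λ₀ = 6×33 − 183 = 15°; Δλ = -2.5658°.
Transverse Mercator on WGS84 with k₀ = 0.9996 gives E = 326212.117 m, N = 5830188.724 m.

Zone 33N: E 326212.1 m, N 5830188.7 m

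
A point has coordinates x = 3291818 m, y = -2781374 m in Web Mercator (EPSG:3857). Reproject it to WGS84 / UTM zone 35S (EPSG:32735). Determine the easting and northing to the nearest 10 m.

Web Mercator inverse (R = 6378137 m) → φ = -24.22929746°, λ = 29.57090422°.
UTM 35S forward: E = 761082.528 m, N = 7317981.724 m.

E 761080 m, N 7317980 m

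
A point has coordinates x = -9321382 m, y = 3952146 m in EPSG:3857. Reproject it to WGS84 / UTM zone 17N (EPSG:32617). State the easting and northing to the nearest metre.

E 245671 m, N 3701994 m

Web Mercator inverse (R = 6378137 m) → φ = 33.42720096°, λ = -83.73539920°.
UTM 17N forward: E = 245670.676 m, N = 3701994.053 m.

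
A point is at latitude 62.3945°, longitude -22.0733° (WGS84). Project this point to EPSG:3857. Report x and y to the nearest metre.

Web Mercator is spherical with R = a = 6378137 m.
x = R·λ = 6378137 × -0.385251762 = -2457188.516 m.
y = R·ln tan(π/4 + φ/2) = 6378137 × 1.403747988 = 8953296.982 m.

x -2457189 m, y 8953297 m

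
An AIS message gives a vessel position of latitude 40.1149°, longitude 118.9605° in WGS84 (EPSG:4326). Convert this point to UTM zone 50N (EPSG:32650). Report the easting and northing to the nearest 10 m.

E 667070 m, N 4442350 m

Zone 50 central meridian λ₀ = 6×50 − 183 = 117°; Δλ = +1.9605°.
Transverse Mercator on WGS84 with k₀ = 0.9996 gives E = 667072.466 m, N = 4442352.230 m.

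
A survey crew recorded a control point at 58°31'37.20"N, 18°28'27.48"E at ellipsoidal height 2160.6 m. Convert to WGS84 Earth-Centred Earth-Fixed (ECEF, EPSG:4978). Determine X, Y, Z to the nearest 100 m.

WGS84: a = 6378137 m, e² = 0.006694380; N(φ) = a/√(1−e²sin²φ) = 6393723.412 m.
X = (N+h)·cosφ·cosλ = 3167183.679 m; Y = (N+h)·cosφ·sinλ = 1058145.387 m; Z = (N(1−e²)+h)·sinφ = 5418456.544 m.

X 3167200 m, Y 1058100 m, Z 5418500 m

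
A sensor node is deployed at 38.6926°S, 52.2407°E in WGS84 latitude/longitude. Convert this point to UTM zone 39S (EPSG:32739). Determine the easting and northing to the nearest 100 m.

Zone 39 central meridian λ₀ = 6×39 − 183 = 51°; Δλ = +1.2407°.
Transverse Mercator on WGS84 with k₀ = 0.9996 gives E = 607899.564 m, N = 5716604.642 m.

E 607900 m, N 5716600 m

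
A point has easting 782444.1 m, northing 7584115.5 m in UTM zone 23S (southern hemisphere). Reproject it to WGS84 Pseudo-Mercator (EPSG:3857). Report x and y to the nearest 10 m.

x -4705230 m, y -2490440 m

Unproject from UTM 23S (λ₀ = -45°) → φ = -21.82429998°, λ = -42.26779959°.
Web Mercator (R = 6378137 m): x = -4705229.928 m, y = -2490443.374 m.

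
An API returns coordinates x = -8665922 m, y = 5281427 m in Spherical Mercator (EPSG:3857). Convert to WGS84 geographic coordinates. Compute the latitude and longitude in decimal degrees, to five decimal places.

lat 42.79900°, lon -77.84730°

R = 6378137 m. λ = x/R = -77.84730184°.
φ = 2·arctan(exp(y/R)) − 90° = 2·arctan(2.28885) − 90° = 42.79899691°.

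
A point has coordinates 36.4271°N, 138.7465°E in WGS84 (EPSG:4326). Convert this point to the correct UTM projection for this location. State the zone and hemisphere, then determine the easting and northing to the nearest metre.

Longitude 138.7465° lies in the 6° band [138°, 144°), giving zone 54; latitude is north of the equator, so 54N.
Zone 54 central meridian λ₀ = 6×54 − 183 = 141°; Δλ = -2.2535°.
Transverse Mercator on WGS84 with k₀ = 0.9996 gives E = 297982.703 m, N = 4033681.513 m.

Zone 54N: E 297983 m, N 4033682 m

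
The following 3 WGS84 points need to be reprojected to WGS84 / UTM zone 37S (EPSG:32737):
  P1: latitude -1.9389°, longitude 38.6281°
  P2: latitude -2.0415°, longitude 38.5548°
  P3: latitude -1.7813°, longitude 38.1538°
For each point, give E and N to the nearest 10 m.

P1: E 458640 m, N 9785690 m; P2: E 450490 m, N 9774350 m; P3: E 405880 m, N 9803090 m

UTM zone 37S: λ₀ = 39°, k₀ = 0.9996.
P1 (-1.9389°, 38.6281°) → (458640.084, 9785687.931) m.
P2 (-2.0415°, 38.5548°) → (450491.119, 9774345.100) m.
P3 (-1.7813°, 38.1538°) → (405880.886, 9803090.586) m.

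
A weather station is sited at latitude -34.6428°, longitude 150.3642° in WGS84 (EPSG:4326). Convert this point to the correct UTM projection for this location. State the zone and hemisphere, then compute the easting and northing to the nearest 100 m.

Zone 56S: E 258400 m, N 6163400 m

Longitude 150.3642° lies in the 6° band [150°, 156°), giving zone 56; latitude is south of the equator, so 56S.
Zone 56 central meridian λ₀ = 6×56 − 183 = 153°; Δλ = -2.6358°.
Transverse Mercator on WGS84 with k₀ = 0.9996 gives E = 258407.970 m, N = 6163407.629 m.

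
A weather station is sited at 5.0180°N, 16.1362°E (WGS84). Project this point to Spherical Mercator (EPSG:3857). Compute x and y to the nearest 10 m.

x 1796270 m, y 559320 m

Web Mercator is spherical with R = a = 6378137 m.
x = R·λ = 6378137 × 0.281629819 = 1796273.567 m.
y = R·ln tan(π/4 + φ/2) = 6378137 × 0.087692800 = 559316.690 m.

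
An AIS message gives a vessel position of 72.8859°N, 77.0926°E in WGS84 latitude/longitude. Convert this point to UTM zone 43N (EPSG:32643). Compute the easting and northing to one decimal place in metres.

E 568721.1 m, N 8088951.2 m

Zone 43 central meridian λ₀ = 6×43 − 183 = 75°; Δλ = +2.0926°.
Transverse Mercator on WGS84 with k₀ = 0.9996 gives E = 568721.060 m, N = 8088951.216 m.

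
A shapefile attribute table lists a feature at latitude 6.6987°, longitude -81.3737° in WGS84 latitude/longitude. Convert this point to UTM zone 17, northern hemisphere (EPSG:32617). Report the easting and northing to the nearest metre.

Zone 17 central meridian λ₀ = 6×17 − 183 = -81°; Δλ = -0.3737°.
Transverse Mercator on WGS84 with k₀ = 0.9996 gives E = 458698.256 m, N = 740457.117 m.

E 458698 m, N 740457 m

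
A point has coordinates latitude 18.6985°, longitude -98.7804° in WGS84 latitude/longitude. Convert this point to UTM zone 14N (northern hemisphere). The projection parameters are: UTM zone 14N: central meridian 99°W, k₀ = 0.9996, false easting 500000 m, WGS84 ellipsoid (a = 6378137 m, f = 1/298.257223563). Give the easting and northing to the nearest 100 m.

E 523200 m, N 2067500 m

Zone 14 central meridian λ₀ = 6×14 − 183 = -99°; Δλ = +0.2196°.
Transverse Mercator on WGS84 with k₀ = 0.9996 gives E = 523154.230 m, N = 2067481.908 m.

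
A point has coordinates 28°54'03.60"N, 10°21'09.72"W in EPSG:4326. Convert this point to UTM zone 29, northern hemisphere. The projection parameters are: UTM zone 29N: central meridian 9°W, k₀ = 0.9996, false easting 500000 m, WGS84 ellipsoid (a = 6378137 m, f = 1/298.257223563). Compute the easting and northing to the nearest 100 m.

E 368100 m, N 3197800 m

Zone 29 central meridian λ₀ = 6×29 − 183 = -9°; Δλ = -1.3527°.
Transverse Mercator on WGS84 with k₀ = 0.9996 gives E = 368115.189 m, N = 3197769.851 m.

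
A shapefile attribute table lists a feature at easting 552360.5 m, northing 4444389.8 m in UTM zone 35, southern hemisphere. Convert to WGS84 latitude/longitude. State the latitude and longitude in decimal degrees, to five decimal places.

lat -50.15040°, lon 27.73290°

Zone 35S: λ₀ = 27°, k₀ = 0.9996, false easting 500000 m, false northing 10000000 m.
Meridian distance M = (N − FN)/k₀ = -5557833.3 m.
Inverse transverse Mercator on WGS84 gives φ = -50.15040011°, λ = 27.73289993°.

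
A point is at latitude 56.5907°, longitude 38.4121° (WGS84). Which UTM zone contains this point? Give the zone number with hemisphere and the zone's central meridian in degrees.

UTM zone = ⌊(λ + 180)/6⌋ + 1; 38.4121° ∈ [36°, 42°) → zone 37.
Hemisphere: N (φ ≥ 0).
Central meridian λ₀ = 6×37 − 183 = 39°.

Zone 37N, central meridian 39°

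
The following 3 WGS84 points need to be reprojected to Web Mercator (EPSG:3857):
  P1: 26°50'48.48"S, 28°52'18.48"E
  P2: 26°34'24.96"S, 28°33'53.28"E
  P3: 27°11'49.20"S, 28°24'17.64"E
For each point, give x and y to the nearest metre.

Web Mercator: x = R·λ, y = R·ln tan(π/4+φ/2), R = 6378137 m.
P1 (-26.8468°, 28.8718°) → (3213994.074, -3104344.437) m.
P2 (-26.5736°, 28.5648°) → (3179818.991, -3070298.964) m.
P3 (-27.1970°, 28.4049°) → (3162019.004, -3148105.929) m.

P1: x 3213994 m, y -3104344 m; P2: x 3179819 m, y -3070299 m; P3: x 3162019 m, y -3148106 m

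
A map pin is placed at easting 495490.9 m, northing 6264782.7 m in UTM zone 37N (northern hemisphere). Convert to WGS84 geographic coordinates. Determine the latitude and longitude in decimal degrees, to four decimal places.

Zone 37N: λ₀ = 39°, k₀ = 0.9996, false easting 500000 m.
Meridian distance M = (N − FN)/k₀ = 6267289.6 m.
Inverse transverse Mercator on WGS84 gives φ = 56.52739995°, λ = 38.92670015°.

lat 56.5274°, lon 38.9267°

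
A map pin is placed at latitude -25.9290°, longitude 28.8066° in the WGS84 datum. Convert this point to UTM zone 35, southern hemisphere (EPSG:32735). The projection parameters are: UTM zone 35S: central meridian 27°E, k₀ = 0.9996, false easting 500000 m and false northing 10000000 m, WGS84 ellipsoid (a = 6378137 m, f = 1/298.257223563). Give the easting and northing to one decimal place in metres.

E 680927.5 m, N 7130931.4 m

Zone 35 central meridian λ₀ = 6×35 − 183 = 27°; Δλ = +1.8066°.
Transverse Mercator on WGS84 with k₀ = 0.9996 gives E = 680927.505 m, N = 7130931.408 m.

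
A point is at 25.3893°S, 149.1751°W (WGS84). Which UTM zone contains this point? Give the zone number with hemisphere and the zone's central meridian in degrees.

UTM zone = ⌊(λ + 180)/6⌋ + 1; -149.1751° ∈ [-150°, -144°) → zone 6.
Hemisphere: S (φ < 0).
Central meridian λ₀ = 6×6 − 183 = -147°.

Zone 6S, central meridian -147°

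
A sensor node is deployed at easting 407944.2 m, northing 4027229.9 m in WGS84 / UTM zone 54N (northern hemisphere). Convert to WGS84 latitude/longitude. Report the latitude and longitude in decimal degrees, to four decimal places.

Zone 54N: λ₀ = 141°, k₀ = 0.9996, false easting 500000 m.
Meridian distance M = (N − FN)/k₀ = 4028841.4 m.
Inverse transverse Mercator on WGS84 gives φ = 36.38580035°, λ = 139.97359992°.

lat 36.3858°, lon 139.9736°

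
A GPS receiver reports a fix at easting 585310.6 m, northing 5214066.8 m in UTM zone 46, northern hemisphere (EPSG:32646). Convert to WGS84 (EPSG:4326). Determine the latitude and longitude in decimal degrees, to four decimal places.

lat 47.0746°, lon 94.1237°

Zone 46N: λ₀ = 93°, k₀ = 0.9996, false easting 500000 m.
Meridian distance M = (N − FN)/k₀ = 5216153.3 m.
Inverse transverse Mercator on WGS84 gives φ = 47.07460001°, λ = 94.12370039°.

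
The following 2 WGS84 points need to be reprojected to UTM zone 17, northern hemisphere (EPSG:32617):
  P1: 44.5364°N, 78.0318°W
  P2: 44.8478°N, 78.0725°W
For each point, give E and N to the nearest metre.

UTM zone 17N: λ₀ = -81°, k₀ = 0.9996.
P1 (44.5364°, -78.0318°) → (735820.210, 4935738.503) m.
P2 (44.8478°, -78.0725°) → (731342.482, 4970212.968) m.

P1: E 735820 m, N 4935739 m; P2: E 731342 m, N 4970213 m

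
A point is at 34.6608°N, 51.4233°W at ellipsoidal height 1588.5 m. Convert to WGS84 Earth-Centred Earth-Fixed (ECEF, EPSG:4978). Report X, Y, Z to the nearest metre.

WGS84: a = 6378137 m, e² = 0.006694380; N(φ) = a/√(1−e²sin²φ) = 6385053.278 m.
X = (N+h)·cosφ·cosλ = 3275710.535 m; Y = (N+h)·cosφ·sinλ = -4106835.909 m; Z = (N(1−e²)+h)·sinφ = 3607881.924 m.

X 3275711 m, Y -4106836 m, Z 3607882 m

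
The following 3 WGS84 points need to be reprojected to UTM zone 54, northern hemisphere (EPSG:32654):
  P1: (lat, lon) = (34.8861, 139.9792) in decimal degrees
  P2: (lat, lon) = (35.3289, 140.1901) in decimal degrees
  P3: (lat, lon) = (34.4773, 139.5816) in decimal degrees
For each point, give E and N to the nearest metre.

P1: E 406720 m, N 3860887 m; P2: E 426391 m, N 3909819 m; P3: E 369746 m, N 3815993 m

UTM zone 54N: λ₀ = 141°, k₀ = 0.9996.
P1 (34.8861°, 139.9792°) → (406719.697, 3860887.399) m.
P2 (35.3289°, 140.1901°) → (426391.405, 3909818.669) m.
P3 (34.4773°, 139.5816°) → (369746.174, 3815992.898) m.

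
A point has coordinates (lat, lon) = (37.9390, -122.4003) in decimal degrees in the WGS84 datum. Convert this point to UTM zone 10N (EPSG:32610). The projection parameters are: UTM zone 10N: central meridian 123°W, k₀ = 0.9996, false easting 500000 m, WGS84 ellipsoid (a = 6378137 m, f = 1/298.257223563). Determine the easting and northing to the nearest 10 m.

Zone 10 central meridian λ₀ = 6×10 − 183 = -123°; Δλ = +0.5997°.
Transverse Mercator on WGS84 with k₀ = 0.9996 gives E = 552695.878 m, N = 4199216.536 m.

E 552700 m, N 4199220 m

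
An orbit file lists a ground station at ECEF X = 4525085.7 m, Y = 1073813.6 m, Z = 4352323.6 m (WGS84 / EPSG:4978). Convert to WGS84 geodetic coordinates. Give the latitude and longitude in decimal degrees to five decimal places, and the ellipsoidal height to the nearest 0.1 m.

lat 43.29350°, lon 13.34950°, h 1504.9 m

λ = atan2(Y, X) = 13.34949968°; p = √(X²+Y²) = 4650750.1 m.
Bowring's method on WGS84 (a = 6378137 m, b = 6356752.314 m) gives φ = 43.29349995°, h = 1504.923 m.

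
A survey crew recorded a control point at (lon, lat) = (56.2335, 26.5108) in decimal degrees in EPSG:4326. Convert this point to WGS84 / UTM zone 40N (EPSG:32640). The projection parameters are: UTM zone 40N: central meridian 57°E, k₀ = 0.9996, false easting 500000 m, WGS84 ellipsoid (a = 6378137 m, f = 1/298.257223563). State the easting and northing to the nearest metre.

Zone 40 central meridian λ₀ = 6×40 − 183 = 57°; Δλ = -0.7665°.
Transverse Mercator on WGS84 with k₀ = 0.9996 gives E = 423623.870 m, N = 2932481.764 m.

E 423624 m, N 2932482 m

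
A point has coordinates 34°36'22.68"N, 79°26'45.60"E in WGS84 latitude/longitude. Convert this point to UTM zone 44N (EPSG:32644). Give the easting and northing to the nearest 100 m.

Zone 44 central meridian λ₀ = 6×44 − 183 = 81°; Δλ = -1.5540°.
Transverse Mercator on WGS84 with k₀ = 0.9996 gives E = 357512.830 m, N = 3830482.226 m.

E 357500 m, N 3830500 m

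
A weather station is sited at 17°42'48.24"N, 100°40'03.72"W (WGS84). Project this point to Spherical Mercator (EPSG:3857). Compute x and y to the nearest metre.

Web Mercator is spherical with R = a = 6378137 m.
x = R·λ = 6378137 × -1.756982815 = -11206277.103 m.
y = R·ln tan(π/4 + φ/2) = 6378137 × 0.314202974 = 2004029.611 m.

x -11206277 m, y 2004030 m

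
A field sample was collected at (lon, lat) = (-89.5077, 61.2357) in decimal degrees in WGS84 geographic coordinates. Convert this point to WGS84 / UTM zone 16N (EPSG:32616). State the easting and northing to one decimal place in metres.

Zone 16 central meridian λ₀ = 6×16 − 183 = -87°; Δλ = -2.5077°.
Transverse Mercator on WGS84 with k₀ = 0.9996 gives E = 365398.160 m, N = 6791623.885 m.

E 365398.2 m, N 6791623.9 m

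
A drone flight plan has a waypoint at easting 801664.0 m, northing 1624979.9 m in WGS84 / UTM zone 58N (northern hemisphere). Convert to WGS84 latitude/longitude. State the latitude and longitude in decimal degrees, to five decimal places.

Zone 58N: λ₀ = 165°, k₀ = 0.9996, false easting 500000 m.
Meridian distance M = (N − FN)/k₀ = 1625630.2 m.
Inverse transverse Mercator on WGS84 gives φ = 14.68160013°, λ = 167.80089959°.

lat 14.68160°, lon 167.80090°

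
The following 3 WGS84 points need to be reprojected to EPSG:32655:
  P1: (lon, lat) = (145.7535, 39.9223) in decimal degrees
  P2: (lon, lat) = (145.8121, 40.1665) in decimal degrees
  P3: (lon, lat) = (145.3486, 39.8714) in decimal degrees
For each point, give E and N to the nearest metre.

P1: E 393477 m, N 4419877 m; P2: E 398847 m, N 4446914 m; P3: E 358769 m, N 4414789 m

UTM zone 55N: λ₀ = 147°, k₀ = 0.9996.
P1 (39.9223°, 145.7535°) → (393477.134, 4419877.014) m.
P2 (40.1665°, 145.8121°) → (398846.687, 4446913.764) m.
P3 (39.8714°, 145.3486°) → (358769.386, 4414788.997) m.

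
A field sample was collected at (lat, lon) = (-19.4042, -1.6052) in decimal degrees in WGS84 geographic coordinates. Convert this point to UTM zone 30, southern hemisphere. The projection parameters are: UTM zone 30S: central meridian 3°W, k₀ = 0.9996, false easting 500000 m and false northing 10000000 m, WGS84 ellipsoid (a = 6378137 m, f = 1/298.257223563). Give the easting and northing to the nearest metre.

E 646456 m, N 7853855 m

Zone 30 central meridian λ₀ = 6×30 − 183 = -3°; Δλ = +1.3948°.
Transverse Mercator on WGS84 with k₀ = 0.9996 gives E = 646455.800 m, N = 7853855.396 m.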